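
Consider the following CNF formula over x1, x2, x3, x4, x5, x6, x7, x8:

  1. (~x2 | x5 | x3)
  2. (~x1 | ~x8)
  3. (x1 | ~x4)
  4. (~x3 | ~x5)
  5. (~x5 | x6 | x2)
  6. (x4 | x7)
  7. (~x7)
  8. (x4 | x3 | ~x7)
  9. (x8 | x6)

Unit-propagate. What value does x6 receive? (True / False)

True

(~x7) stands alone — x7 = False.
From (x7 | x4) and x7 = False: x4 = True.
In (~x4 | x1), ~x4 is now false; x1 must hold, so x1 = True.
(~x1 | ~x8) with x1 = True leaves only ~x8, so x8 = False.
(x8 | x6): since x8 = False, the clause reduces to (x6). x6 = True.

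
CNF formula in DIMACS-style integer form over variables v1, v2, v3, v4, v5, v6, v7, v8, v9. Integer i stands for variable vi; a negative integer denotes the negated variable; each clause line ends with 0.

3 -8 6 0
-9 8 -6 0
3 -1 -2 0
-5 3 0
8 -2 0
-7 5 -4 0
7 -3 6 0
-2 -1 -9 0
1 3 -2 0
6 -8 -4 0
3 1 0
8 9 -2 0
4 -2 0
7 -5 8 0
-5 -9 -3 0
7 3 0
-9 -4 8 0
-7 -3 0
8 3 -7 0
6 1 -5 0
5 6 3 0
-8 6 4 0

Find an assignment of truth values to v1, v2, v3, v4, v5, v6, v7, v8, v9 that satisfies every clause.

v1=False, v2=False, v3=True, v4=True, v5=False, v6=True, v7=False, v8=True, v9=True

Check each clause:
  1. (v6 || !v8 || v3) — v3 is true.
  2. (!v9 || v8 || !v6) — v8 is true.
  3. (v3 || !v2 || !v1) — v3 is true.
  4. (!v5 || v3) — v3 is true.
  5. (!v2 || v8) — v8 is true.
  6. (v5 || !v4 || !v7) — !v7 is true.
  7. (!v3 || v6 || v7) — v6 is true.
  8. (!v2 || !v1 || !v9) — !v1 is true.
  9. (v3 || v1 || !v2) — v3 is true.
  10. (!v8 || !v4 || v6) — v6 is true.
  11. (v1 || v3) — v3 is true.
  12. (v9 || !v2 || v8) — v8 is true.
  13. (v4 || !v2) — v4 is true.
  14. (v7 || !v5 || v8) — v8 is true.
  15. (!v9 || !v3 || !v5) — !v5 is true.
  16. (v3 || v7) — v3 is true.
  17. (!v4 || v8 || !v9) — v8 is true.
  18. (!v3 || !v7) — !v7 is true.
  19. (!v7 || v3 || v8) — v8 is true.
  20. (v1 || !v5 || v6) — !v5 is true.
  21. (v3 || v6 || v5) — v3 is true.
  22. (v4 || v6 || !v8) — v4 is true.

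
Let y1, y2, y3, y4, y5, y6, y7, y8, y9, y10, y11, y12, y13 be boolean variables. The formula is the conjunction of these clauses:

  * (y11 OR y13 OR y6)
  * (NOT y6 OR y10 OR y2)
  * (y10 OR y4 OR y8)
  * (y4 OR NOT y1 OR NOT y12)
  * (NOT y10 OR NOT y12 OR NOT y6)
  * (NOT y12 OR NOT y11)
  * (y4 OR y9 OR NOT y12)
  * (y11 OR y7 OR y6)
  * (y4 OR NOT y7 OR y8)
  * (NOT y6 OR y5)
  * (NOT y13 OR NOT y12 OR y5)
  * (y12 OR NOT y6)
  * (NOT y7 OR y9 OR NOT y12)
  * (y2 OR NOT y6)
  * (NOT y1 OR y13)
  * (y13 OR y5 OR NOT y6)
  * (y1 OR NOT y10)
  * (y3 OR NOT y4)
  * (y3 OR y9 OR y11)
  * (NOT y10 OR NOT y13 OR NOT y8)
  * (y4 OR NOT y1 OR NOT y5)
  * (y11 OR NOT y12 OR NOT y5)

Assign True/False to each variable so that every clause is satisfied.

y1=0, y2=1, y3=1, y4=1, y5=0, y6=0, y7=0, y8=1, y9=1, y10=0, y11=1, y12=0, y13=0

Check each clause:
  1. (y6 OR y11 OR y13) — y11 is true.
  2. (NOT y6 OR y10 OR y2) — NOT y6 is true.
  3. (y8 OR y10 OR y4) — y8 is true.
  4. (y4 OR NOT y1 OR NOT y12) — NOT y12 is true.
  5. (NOT y10 OR NOT y12 OR NOT y6) — NOT y6 is true.
  6. (NOT y11 OR NOT y12) — NOT y12 is true.
  7. (y4 OR y9 OR NOT y12) — y9 is true.
  8. (y6 OR y7 OR y11) — y11 is true.
  9. (y4 OR y8 OR NOT y7) — y8 is true.
  10. (y5 OR NOT y6) — NOT y6 is true.
  11. (NOT y13 OR y5 OR NOT y12) — NOT y13 is true.
  12. (NOT y6 OR y12) — NOT y6 is true.
  13. (y9 OR NOT y7 OR NOT y12) — NOT y7 is true.
  14. (y2 OR NOT y6) — y2 is true.
  15. (y13 OR NOT y1) — NOT y1 is true.
  16. (y5 OR y13 OR NOT y6) — NOT y6 is true.
  17. (y1 OR NOT y10) — NOT y10 is true.
  18. (y3 OR NOT y4) — y3 is true.
  19. (y3 OR y9 OR y11) — y11 is true.
  20. (NOT y13 OR NOT y8 OR NOT y10) — NOT y13 is true.
  21. (NOT y1 OR y4 OR NOT y5) — NOT y5 is true.
  22. (NOT y12 OR NOT y5 OR y11) — y11 is true.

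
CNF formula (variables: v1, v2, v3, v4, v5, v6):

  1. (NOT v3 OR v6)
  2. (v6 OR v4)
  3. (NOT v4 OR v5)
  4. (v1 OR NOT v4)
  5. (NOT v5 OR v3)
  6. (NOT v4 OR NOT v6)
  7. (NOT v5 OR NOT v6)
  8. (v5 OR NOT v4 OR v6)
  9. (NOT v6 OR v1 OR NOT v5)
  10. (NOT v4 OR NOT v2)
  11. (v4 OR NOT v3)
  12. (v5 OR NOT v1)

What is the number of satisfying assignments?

2

Satisfying assignments:
  v1=F v2=F v3=F v4=F v5=F v6=T
  v1=F v2=T v3=F v4=F v5=F v6=T
Count: 2.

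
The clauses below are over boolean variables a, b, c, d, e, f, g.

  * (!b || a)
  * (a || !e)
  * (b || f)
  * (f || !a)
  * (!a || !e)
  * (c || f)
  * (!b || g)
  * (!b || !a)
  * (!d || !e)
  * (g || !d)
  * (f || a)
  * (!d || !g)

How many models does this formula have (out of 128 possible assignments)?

8

Case analysis on a and b:
  a=1, b=1: a clause becomes empty — 0.
  a=1, b=0: remaining (c,d,e,f,g) ∈ {(0,0,0,1,0); (0,0,0,1,1); (1,0,0,1,0); (1,0,0,1,1)} — 4.
  a=0, b=1: a clause becomes empty — 0.
  a=0, b=0: remaining (c,d,e,f,g) ∈ {(0,0,0,1,0); (0,0,0,1,1); (1,0,0,1,0); (1,0,0,1,1)} — 4.
Total: 0 + 4 + 0 + 4 = 8.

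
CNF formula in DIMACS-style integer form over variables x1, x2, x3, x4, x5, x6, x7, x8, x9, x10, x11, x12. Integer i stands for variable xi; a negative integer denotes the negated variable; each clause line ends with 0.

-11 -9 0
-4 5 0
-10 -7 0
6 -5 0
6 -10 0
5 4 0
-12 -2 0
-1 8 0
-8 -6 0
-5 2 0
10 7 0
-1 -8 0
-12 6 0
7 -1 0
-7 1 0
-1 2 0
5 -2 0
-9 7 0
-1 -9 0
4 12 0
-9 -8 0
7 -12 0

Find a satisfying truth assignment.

x1=0  x2=1  x3=0  x4=1  x5=1  x6=1  x7=0  x8=0  x9=0  x10=1  x11=1  x12=0

Check each clause:
  1. {¬x9, ¬x11} — ¬x9 is true.
  2. {¬x4, x5} — x5 is true.
  3. {¬x10, ¬x7} — ¬x7 is true.
  4. {¬x5, x6} — x6 is true.
  5. {¬x10, x6} — x6 is true.
  6. {x5, x4} — x4 is true.
  7. {¬x2, ¬x12} — ¬x12 is true.
  8. {¬x1, x8} — ¬x1 is true.
  9. {¬x8, ¬x6} — ¬x8 is true.
  10. {x2, ¬x5} — x2 is true.
  11. {x10, x7} — x10 is true.
  12. {¬x8, ¬x1} — ¬x8 is true.
  13. {¬x12, x6} — ¬x12 is true.
  14. {x7, ¬x1} — ¬x1 is true.
  15. {x1, ¬x7} — ¬x7 is true.
  16. {¬x1, x2} — x2 is true.
  17. {x5, ¬x2} — x5 is true.
  18. {x7, ¬x9} — ¬x9 is true.
  19. {¬x9, ¬x1} — ¬x1 is true.
  20. {x12, x4} — x4 is true.
  21. {¬x9, ¬x8} — ¬x8 is true.
  22. {x7, ¬x12} — ¬x12 is true.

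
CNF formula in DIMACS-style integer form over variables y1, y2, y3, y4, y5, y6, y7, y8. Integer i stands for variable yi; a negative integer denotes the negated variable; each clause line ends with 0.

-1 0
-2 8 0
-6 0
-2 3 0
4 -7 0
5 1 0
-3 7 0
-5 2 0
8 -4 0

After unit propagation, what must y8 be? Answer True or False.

Unit clause (!y1) sets y1 = False.
(!y6) stands alone — y6 = False.
(y5 || y1): since y1 = False, the clause reduces to (y5). y5 = True.
In (!y5 || y2), !y5 is now false; y2 must hold, so y2 = True.
(y8 || !y2): since y2 = True, the clause reduces to (y8). y8 = True.

True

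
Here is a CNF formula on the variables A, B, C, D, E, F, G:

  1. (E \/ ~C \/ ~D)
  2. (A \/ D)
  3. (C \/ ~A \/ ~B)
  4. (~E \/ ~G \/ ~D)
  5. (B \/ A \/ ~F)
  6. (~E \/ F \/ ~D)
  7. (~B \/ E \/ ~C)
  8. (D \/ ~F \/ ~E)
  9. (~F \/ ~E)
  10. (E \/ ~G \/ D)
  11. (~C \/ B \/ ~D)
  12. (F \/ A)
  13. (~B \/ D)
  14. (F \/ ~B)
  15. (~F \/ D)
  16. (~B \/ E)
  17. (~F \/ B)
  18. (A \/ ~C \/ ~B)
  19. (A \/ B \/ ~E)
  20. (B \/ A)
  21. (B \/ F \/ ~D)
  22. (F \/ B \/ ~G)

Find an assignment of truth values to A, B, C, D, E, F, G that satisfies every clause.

A=T, B=F, C=F, D=F, E=T, F=F, G=F

Pure literal: G appears only negated; assign G = False.
Try A = True.
Try B = False.
  then F is forced to False.
  then D is forced to False.
C, E are now unconstrained; take C = False, E = True.
Check each clause:
  1. (~C \/ ~D \/ E) — ~C is true.
  2. (D \/ A) — A is true.
  3. (~B \/ C \/ ~A) — ~B is true.
  4. (~E \/ ~G \/ ~D) — ~G is true.
  5. (~F \/ B \/ A) — A is true.
  6. (F \/ ~D \/ ~E) — ~D is true.
  7. (~C \/ E \/ ~B) — ~C is true.
  8. (~E \/ ~F \/ D) — ~F is true.
  9. (~F \/ ~E) — ~F is true.
  10. (D \/ ~G \/ E) — ~G is true.
  11. (B \/ ~D \/ ~C) — ~D is true.
  12. (F \/ A) — A is true.
  13. (D \/ ~B) — ~B is true.
  14. (F \/ ~B) — ~B is true.
  15. (~F \/ D) — ~F is true.
  16. (E \/ ~B) — E is true.
  17. (~F \/ B) — ~F is true.
  18. (A \/ ~B \/ ~C) — A is true.
  19. (A \/ B \/ ~E) — A is true.
  20. (B \/ A) — A is true.
  21. (~D \/ B \/ F) — ~D is true.
  22. (B \/ ~G \/ F) — ~G is true.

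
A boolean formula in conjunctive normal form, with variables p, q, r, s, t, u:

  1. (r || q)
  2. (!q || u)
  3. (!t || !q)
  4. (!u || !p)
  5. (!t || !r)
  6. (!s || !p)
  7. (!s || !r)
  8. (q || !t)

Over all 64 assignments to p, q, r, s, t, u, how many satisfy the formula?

6

The models are:
  p=0 q=0 r=1 s=0 t=0 u=0
  p=0 q=0 r=1 s=0 t=0 u=1
  p=0 q=1 r=0 s=0 t=0 u=1
  p=0 q=1 r=0 s=1 t=0 u=1
  p=0 q=1 r=1 s=0 t=0 u=1
  p=1 q=0 r=1 s=0 t=0 u=0
Count: 6.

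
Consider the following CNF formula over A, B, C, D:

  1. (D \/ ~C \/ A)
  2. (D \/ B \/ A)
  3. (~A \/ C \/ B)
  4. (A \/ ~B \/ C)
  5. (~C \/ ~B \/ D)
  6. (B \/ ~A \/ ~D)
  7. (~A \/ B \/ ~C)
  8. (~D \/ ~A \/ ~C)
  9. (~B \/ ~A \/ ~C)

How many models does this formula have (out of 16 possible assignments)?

The models are:
  A=0 B=0 C=0 D=1
  A=0 B=0 C=1 D=1
  A=0 B=1 C=1 D=1
  A=1 B=1 C=0 D=0
  A=1 B=1 C=0 D=1
That's 5 in total.

5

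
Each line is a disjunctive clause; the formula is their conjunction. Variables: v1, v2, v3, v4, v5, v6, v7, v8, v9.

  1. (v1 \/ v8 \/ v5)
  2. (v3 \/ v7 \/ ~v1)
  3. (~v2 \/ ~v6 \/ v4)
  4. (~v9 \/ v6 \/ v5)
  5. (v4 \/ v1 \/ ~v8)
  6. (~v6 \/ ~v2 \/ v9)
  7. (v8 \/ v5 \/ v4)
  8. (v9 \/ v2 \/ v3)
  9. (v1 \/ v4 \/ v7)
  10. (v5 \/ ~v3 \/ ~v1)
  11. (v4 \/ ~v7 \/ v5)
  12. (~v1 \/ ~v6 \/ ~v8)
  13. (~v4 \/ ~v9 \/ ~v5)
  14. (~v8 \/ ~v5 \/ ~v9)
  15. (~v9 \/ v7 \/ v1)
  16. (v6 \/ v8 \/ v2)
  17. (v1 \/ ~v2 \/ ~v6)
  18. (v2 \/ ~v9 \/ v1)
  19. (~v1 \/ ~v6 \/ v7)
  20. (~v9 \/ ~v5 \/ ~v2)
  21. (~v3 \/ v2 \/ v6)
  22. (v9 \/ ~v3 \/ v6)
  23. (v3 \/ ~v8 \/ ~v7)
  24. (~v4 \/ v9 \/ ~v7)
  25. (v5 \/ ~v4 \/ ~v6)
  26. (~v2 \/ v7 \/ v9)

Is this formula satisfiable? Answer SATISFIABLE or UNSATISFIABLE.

SATISFIABLE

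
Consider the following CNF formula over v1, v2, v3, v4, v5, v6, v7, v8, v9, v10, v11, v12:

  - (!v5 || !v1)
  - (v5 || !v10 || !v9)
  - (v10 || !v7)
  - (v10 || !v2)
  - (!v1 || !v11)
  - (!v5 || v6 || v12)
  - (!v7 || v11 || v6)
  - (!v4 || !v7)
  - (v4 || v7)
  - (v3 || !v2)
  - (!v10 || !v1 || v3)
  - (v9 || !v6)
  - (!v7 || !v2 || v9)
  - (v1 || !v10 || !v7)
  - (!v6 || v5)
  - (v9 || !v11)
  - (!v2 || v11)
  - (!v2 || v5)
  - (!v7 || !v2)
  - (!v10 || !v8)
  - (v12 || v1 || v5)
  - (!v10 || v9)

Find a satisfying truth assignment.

Pure literal: v2 appears only negated; assign v2 = False.
v3 occurs only positively in the remaining clauses — set v3 = True.
Set v1 = False and propagate.
Set v4 = True and propagate.
  then v7 is forced to False.
Set v5 = True and propagate.
For the remaining variables, v6 = False, v8 = False, v9 = True, v10 = False, v11 = True, v12 = True works.
Every clause has at least one true literal under this assignment.

v1 = False  v2 = False  v3 = True  v4 = True  v5 = True  v6 = False  v7 = False  v8 = False  v9 = True  v10 = False  v11 = True  v12 = True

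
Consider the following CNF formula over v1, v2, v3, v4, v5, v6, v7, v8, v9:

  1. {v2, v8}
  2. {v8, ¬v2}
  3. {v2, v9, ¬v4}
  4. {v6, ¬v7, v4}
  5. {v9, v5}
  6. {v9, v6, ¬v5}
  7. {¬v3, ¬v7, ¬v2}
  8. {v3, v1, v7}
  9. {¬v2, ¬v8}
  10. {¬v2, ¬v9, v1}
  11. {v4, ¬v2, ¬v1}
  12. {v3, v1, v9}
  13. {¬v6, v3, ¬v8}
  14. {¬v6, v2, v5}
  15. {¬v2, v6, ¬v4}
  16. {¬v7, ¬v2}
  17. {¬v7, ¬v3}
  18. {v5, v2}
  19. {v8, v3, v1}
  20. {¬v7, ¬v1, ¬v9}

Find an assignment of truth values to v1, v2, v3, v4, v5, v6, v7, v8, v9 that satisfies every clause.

v1 = F, v2 = F, v3 = T, v4 = T, v5 = T, v6 = F, v7 = F, v8 = T, v9 = T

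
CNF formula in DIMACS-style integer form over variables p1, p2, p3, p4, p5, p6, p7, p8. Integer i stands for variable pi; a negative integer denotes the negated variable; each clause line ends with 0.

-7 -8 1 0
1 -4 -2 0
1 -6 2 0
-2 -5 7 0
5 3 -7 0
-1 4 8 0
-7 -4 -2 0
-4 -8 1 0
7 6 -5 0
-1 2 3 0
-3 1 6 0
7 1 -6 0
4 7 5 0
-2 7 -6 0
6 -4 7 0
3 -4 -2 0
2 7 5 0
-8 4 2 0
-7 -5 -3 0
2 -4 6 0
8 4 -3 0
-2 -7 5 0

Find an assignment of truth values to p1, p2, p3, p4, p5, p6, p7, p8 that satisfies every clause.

p1=T  p2=T  p3=F  p4=F  p5=T  p6=T  p7=T  p8=T

Branch on p1: take p1 = True.
Try p2 = True.
Set p3 = False and propagate.
  then p4 is forced to False.
  then p8 is forced to True.
For the remaining variables, p5 = True, p6 = True, p7 = True works.
Every clause has at least one true literal under this assignment.
Check each clause:
  1. (p1 OR NOT p8 OR NOT p7) — p1 is true.
  2. (p1 OR NOT p4 OR NOT p2) — p1 is true.
  3. (p1 OR p2 OR NOT p6) — p1 is true.
  4. (NOT p5 OR p7 OR NOT p2) — p7 is true.
  5. (NOT p7 OR p5 OR p3) — p5 is true.
  6. (p8 OR p4 OR NOT p1) — p8 is true.
  7. (NOT p4 OR NOT p7 OR NOT p2) — NOT p4 is true.
  8. (NOT p4 OR NOT p8 OR p1) — p1 is true.
  9. (p7 OR NOT p5 OR p6) — p6 is true.
  10. (NOT p1 OR p3 OR p2) — p2 is true.
  11. (p1 OR p6 OR NOT p3) — p1 is true.
  12. (p1 OR p7 OR NOT p6) — p1 is true.
  13. (p4 OR p5 OR p7) — p5 is true.
  14. (p7 OR NOT p2 OR NOT p6) — p7 is true.
  15. (NOT p4 OR p7 OR p6) — NOT p4 is true.
  16. (NOT p4 OR p3 OR NOT p2) — NOT p4 is true.
  17. (p7 OR p2 OR p5) — p2 is true.
  18. (NOT p8 OR p2 OR p4) — p2 is true.
  19. (NOT p5 OR NOT p3 OR NOT p7) — NOT p3 is true.
  20. (p6 OR p2 OR NOT p4) — p2 is true.
  21. (NOT p3 OR p4 OR p8) — p8 is true.
  22. (p5 OR NOT p7 OR NOT p2) — p5 is true.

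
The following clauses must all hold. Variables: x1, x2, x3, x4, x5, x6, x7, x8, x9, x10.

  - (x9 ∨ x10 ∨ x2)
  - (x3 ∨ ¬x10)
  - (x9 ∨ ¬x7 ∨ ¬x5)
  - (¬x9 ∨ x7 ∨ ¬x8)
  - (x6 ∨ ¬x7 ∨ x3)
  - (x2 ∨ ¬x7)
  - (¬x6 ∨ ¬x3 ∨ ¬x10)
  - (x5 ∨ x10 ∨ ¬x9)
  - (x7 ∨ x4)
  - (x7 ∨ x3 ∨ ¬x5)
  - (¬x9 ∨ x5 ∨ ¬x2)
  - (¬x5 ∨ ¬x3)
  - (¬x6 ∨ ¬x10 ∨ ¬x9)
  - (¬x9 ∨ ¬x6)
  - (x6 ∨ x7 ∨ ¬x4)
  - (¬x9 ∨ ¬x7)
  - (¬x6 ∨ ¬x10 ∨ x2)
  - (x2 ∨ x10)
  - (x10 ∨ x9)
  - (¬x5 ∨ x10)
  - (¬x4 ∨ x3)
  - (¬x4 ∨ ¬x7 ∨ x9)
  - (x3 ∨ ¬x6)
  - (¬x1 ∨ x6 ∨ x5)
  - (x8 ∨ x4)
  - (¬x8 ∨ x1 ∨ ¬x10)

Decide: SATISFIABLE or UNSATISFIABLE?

x9 = True:
  propagation gives x6=False, x7=False, x8=False, x4=True; an empty clause results — contradiction.
x9 = False:
  propagation gives x10=True, x3=True, x6=False, x5=False; an empty clause results — contradiction.
Every branch closes, so no satisfying assignment exists.

UNSATISFIABLE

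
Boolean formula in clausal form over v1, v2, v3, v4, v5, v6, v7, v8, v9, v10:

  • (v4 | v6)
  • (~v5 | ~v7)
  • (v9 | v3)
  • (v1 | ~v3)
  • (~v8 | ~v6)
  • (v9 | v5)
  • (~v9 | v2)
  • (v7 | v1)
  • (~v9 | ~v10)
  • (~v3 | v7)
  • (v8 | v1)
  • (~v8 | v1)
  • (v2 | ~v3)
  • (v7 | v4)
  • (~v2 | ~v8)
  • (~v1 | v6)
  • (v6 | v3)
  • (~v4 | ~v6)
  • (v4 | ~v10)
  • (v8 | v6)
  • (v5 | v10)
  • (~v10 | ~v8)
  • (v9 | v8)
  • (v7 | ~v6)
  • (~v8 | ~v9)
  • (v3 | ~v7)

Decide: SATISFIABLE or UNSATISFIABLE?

UNSATISFIABLE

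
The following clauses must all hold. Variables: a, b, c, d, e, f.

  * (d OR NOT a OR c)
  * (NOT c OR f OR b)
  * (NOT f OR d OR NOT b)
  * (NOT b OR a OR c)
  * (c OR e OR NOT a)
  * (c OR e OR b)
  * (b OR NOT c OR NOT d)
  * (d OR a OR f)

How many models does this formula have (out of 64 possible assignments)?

Split on c, then b.
  c=1, b=1: e free; 5 ways for (a,d,f) × 2^1 = 10.
  c=1, b=0: remaining (a,d,e,f) ∈ {(0,0,0,1); (0,0,1,1); (1,0,0,1); (1,0,1,1)} — 4.
  c=0, b=1: remaining (a,d,e,f) ∈ {(1,1,1,0); (1,1,1,1)} — 2.
  c=0, b=0: 5 of the 16 assignments to (a,d,e,f) work.
Total: 10 + 4 + 2 + 5 = 21.

21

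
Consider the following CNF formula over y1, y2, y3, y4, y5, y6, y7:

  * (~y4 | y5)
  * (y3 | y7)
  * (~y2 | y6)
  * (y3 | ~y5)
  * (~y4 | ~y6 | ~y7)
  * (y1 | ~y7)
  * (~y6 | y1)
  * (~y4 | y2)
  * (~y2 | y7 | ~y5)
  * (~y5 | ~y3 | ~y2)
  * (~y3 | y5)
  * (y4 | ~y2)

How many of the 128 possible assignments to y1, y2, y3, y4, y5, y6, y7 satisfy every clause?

Case analysis on y2 and y5:
  y2=1, y5=1: a clause becomes empty — 0.
  y2=1, y5=0: a clause becomes empty — 0.
  y2=0, y5=1: 5 of the 32 assignments to (y1,y3,y4,y6,y7) work.
  y2=0, y5=0: remaining (y1,y3,y4,y6,y7) ∈ {(1,0,0,0,1); (1,0,0,1,1)} — 2.
Total: 0 + 0 + 5 + 2 = 7.

7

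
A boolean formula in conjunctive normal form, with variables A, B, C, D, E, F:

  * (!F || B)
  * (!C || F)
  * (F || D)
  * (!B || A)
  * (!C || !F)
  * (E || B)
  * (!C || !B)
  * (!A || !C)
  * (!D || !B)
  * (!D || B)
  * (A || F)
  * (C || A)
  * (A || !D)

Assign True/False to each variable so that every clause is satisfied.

A = 1  B = 1  C = 0  D = 0  E = 0  F = 1

Try A = True.
  then C is forced to False.
The remaining clauses are satisfied by B = True, D = False, E = False, F = True.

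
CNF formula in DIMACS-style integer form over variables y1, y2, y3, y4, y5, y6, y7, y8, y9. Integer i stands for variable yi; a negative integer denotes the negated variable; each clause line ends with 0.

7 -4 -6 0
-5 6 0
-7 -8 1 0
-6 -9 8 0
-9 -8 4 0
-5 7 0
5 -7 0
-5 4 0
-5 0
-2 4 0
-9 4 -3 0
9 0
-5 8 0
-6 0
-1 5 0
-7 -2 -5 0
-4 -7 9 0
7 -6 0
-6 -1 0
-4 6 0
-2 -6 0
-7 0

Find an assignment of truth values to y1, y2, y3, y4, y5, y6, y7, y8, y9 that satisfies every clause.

y1=False, y2=False, y3=False, y4=False, y5=False, y6=False, y7=False, y8=False, y9=True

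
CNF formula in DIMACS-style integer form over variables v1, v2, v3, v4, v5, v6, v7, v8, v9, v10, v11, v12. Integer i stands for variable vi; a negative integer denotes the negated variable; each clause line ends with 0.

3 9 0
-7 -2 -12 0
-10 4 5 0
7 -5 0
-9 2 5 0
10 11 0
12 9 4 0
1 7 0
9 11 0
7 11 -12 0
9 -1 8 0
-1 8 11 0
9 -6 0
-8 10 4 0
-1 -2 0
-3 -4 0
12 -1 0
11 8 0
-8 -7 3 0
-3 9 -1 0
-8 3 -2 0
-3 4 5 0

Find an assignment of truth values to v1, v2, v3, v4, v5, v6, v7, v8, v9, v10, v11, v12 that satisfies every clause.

Pure literal: v11 appears only positively; assign v11 = True.
Set v1 = True and propagate.
  then v2 is forced to False.
  then v12 is forced to True.
The remaining clauses are satisfied by v3 = True, v4 = False, v5 = True, v6 = True, v7 = True, v8 = True, v9 = True, v10 = True.

v1=True  v2=False  v3=True  v4=False  v5=True  v6=True  v7=True  v8=True  v9=True  v10=True  v11=True  v12=True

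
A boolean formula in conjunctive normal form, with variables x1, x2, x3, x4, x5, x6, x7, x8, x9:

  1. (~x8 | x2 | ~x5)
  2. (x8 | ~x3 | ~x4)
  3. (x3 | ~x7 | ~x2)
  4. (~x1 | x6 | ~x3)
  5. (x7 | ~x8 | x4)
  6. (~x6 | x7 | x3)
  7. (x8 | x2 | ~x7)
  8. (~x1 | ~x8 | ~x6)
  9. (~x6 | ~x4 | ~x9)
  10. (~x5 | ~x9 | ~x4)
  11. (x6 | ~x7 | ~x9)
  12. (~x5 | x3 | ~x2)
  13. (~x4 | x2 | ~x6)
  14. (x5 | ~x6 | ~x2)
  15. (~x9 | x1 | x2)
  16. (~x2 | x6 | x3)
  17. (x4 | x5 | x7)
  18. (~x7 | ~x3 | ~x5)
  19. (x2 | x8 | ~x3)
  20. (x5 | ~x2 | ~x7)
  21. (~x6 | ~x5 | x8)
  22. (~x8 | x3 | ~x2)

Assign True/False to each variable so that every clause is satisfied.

x1 = 0  x2 = 1  x3 = 1  x4 = 1  x5 = 0  x6 = 0  x7 = 0  x8 = 1  x9 = 0

x9 occurs only negated in the remaining clauses — set x9 = False.
Try x1 = False.
Branch on x2: take x2 = True.
For the remaining variables, x3 = True, x4 = True, x5 = False, x6 = False, x7 = False, x8 = True works.
Every clause has at least one true literal under this assignment.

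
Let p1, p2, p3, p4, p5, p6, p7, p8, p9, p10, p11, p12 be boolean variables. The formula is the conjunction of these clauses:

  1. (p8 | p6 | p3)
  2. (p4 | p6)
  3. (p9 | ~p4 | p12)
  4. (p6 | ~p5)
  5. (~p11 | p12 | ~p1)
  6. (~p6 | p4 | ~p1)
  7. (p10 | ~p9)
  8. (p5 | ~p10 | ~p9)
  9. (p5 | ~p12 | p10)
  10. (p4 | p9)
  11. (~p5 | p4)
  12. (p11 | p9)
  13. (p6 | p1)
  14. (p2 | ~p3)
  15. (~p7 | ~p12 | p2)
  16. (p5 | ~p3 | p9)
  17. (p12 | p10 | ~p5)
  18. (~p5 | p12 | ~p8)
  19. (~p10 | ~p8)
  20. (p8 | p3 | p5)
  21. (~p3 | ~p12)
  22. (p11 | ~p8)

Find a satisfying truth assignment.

p1=T, p2=T, p3=F, p4=T, p5=T, p6=T, p7=T, p8=F, p9=F, p10=T, p11=T, p12=T

p2 occurs only positively in the remaining clauses — set p2 = True.
Set p1 = True and propagate.
Try p3 = False.
Branch on p4: take p4 = True.
The remaining clauses are satisfied by p5 = True, p6 = True, p7 = True, p8 = False, p9 = False, p10 = True, p11 = True, p12 = True.
Check each clause:
  1. (p6 | p8 | p3) — p6 is true.
  2. (p4 | p6) — p4 is true.
  3. (p12 | p9 | ~p4) — p12 is true.
  4. (p6 | ~p5) — p6 is true.
  5. (~p1 | ~p11 | p12) — p12 is true.
  6. (~p1 | p4 | ~p6) — p4 is true.
  7. (p10 | ~p9) — p10 is true.
  8. (~p9 | ~p10 | p5) — p5 is true.
  9. (~p12 | p10 | p5) — p10 is true.
  10. (p9 | p4) — p4 is true.
  11. (p4 | ~p5) — p4 is true.
  12. (p9 | p11) — p11 is true.
  13. (p1 | p6) — p1 is true.
  14. (p2 | ~p3) — p2 is true.
  15. (~p7 | ~p12 | p2) — p2 is true.
  16. (p5 | p9 | ~p3) — p5 is true.
  17. (p12 | ~p5 | p10) — p10 is true.
  18. (p12 | ~p8 | ~p5) — ~p8 is true.
  19. (~p8 | ~p10) — ~p8 is true.
  20. (p3 | p5 | p8) — p5 is true.
  21. (~p12 | ~p3) — ~p3 is true.
  22. (p11 | ~p8) — ~p8 is true.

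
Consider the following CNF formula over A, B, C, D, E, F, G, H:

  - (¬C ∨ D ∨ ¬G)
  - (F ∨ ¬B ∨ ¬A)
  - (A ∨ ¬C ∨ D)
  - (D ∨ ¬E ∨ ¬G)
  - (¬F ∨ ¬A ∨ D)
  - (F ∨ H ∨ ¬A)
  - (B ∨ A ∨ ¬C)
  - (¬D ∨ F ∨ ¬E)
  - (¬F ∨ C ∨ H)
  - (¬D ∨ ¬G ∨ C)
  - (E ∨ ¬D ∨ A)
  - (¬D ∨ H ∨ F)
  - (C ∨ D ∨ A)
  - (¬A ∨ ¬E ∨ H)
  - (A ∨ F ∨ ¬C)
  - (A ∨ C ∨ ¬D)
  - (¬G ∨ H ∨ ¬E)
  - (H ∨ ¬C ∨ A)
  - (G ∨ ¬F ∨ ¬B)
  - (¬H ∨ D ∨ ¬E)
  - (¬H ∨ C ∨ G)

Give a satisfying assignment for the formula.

A = T, B = F, C = T, D = T, E = F, F = T, G = T, H = F

Check each clause:
  1. (¬C ∨ ¬G ∨ D) — D is true.
  2. (¬B ∨ F ∨ ¬A) — F is true.
  3. (A ∨ ¬C ∨ D) — A is true.
  4. (¬G ∨ ¬E ∨ D) — ¬E is true.
  5. (D ∨ ¬F ∨ ¬A) — D is true.
  6. (¬A ∨ H ∨ F) — F is true.
  7. (¬C ∨ B ∨ A) — A is true.
  8. (¬E ∨ ¬D ∨ F) — ¬E is true.
  9. (C ∨ H ∨ ¬F) — C is true.
  10. (C ∨ ¬G ∨ ¬D) — C is true.
  11. (A ∨ ¬D ∨ E) — A is true.
  12. (H ∨ F ∨ ¬D) — F is true.
  13. (A ∨ D ∨ C) — A is true.
  14. (¬A ∨ ¬E ∨ H) — ¬E is true.
  15. (F ∨ A ∨ ¬C) — A is true.
  16. (C ∨ A ∨ ¬D) — A is true.
  17. (H ∨ ¬E ∨ ¬G) — ¬E is true.
  18. (¬C ∨ A ∨ H) — A is true.
  19. (¬F ∨ ¬B ∨ G) — ¬B is true.
  20. (D ∨ ¬E ∨ ¬H) — ¬H is true.
  21. (¬H ∨ G ∨ C) — ¬H is true.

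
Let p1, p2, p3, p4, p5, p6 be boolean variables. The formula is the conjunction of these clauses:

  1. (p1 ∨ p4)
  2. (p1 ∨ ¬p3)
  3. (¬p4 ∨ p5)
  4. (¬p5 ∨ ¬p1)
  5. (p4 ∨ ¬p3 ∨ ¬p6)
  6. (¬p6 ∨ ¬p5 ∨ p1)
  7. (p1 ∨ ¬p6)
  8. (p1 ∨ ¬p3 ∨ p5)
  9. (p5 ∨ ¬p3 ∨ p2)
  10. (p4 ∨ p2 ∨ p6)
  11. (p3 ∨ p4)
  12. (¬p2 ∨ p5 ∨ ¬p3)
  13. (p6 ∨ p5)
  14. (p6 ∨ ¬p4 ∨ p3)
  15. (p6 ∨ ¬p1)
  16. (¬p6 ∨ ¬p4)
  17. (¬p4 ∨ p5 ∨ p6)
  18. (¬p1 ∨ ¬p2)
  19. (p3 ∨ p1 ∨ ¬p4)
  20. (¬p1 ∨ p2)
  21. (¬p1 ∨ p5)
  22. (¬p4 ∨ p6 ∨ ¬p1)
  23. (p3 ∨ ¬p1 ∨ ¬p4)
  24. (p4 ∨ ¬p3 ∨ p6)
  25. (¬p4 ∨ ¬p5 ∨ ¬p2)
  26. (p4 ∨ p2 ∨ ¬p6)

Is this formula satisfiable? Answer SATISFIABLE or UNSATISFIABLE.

UNSATISFIABLE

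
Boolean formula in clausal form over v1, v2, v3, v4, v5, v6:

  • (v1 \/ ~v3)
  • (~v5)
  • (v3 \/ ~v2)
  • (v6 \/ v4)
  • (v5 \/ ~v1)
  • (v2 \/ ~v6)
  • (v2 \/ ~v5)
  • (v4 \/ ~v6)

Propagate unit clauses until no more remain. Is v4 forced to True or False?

(~v5) is a unit clause: v5 = False.
From (~v1 \/ v5) and v5 = False: v1 = False.
In (~v3 \/ v1), v1 is now false; ~v3 must hold, so v3 = False.
From (~v2 \/ v3) and v3 = False: v2 = False.
From (v2 \/ ~v6) and v2 = False: v6 = False.
In (v4 \/ v6), v6 is now false; v4 must hold, so v4 = True.

True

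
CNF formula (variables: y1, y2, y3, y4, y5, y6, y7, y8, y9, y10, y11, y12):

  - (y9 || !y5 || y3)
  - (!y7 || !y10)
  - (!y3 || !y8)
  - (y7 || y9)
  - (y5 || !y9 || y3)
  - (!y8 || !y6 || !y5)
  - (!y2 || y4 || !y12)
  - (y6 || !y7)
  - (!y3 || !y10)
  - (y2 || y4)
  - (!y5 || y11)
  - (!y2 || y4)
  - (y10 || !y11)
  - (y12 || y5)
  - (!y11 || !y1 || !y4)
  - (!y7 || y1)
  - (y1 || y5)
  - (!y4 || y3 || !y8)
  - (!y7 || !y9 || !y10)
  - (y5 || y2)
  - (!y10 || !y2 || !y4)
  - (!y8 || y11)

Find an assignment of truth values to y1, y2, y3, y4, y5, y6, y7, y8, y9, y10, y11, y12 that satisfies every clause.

y1=F, y2=F, y3=F, y4=T, y5=T, y6=F, y7=F, y8=F, y9=T, y10=T, y11=T, y12=T

y8 occurs only negated in the remaining clauses — set y8 = False.
Set y1 = False and propagate.
  then y7 is forced to False.
  then y9 is forced to True.
  then y5 is forced to True.
  then y11 is forced to True.
  then y10 is forced to True.
  then y3 is forced to False.
Try y2 = False.
  then y4 is forced to True.
y6, y12 are now unconstrained; take y6 = False, y12 = True.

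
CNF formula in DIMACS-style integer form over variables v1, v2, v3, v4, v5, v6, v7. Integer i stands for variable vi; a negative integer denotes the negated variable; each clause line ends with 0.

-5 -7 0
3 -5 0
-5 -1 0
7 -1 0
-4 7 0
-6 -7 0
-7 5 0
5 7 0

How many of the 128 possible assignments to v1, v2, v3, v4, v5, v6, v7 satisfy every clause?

4

The models are:
  v1=0 v2=0 v3=1 v4=0 v5=1 v6=0 v7=0
  v1=0 v2=0 v3=1 v4=0 v5=1 v6=1 v7=0
  v1=0 v2=1 v3=1 v4=0 v5=1 v6=0 v7=0
  v1=0 v2=1 v3=1 v4=0 v5=1 v6=1 v7=0
That's 4 in total.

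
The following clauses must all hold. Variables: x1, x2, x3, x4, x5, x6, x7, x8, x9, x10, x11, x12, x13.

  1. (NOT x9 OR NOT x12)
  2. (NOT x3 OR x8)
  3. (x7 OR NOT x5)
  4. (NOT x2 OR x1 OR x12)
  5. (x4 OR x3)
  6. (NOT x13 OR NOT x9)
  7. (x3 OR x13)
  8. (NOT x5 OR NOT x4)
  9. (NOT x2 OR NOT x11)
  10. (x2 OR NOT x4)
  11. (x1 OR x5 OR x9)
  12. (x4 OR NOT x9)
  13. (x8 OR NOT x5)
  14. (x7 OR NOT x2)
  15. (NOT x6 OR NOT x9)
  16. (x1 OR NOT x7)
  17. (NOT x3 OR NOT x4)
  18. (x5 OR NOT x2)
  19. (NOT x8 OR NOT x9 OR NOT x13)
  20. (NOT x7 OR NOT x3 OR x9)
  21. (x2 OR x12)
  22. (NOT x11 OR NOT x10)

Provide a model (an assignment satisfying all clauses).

Pure literal: x1 appears only positively; assign x1 = True.
Pure literal: x6 appears only negated; assign x6 = False.
Try x2 = False.
  then x4 is forced to False.
  then x3 is forced to True.
  then x8 is forced to True.
  then x9 is forced to False.
  then x7 is forced to False.
  then x5 is forced to False.
  then x12 is forced to True.
For the remaining variables, x10 = False, x11 = False, x13 = True works.

x1=True, x2=False, x3=True, x4=False, x5=False, x6=False, x7=False, x8=True, x9=False, x10=False, x11=False, x12=True, x13=True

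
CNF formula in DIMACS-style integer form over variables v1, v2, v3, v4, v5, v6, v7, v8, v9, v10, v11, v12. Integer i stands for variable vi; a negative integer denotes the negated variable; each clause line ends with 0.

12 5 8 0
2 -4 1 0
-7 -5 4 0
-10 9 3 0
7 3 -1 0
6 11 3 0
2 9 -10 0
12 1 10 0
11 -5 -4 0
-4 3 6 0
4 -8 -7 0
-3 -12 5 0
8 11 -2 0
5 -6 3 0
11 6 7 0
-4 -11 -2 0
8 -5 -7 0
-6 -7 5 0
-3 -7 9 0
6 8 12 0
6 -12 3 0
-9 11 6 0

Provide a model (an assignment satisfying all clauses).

v1 = T  v2 = F  v3 = T  v4 = F  v5 = T  v6 = F  v7 = F  v8 = T  v9 = F  v10 = F  v11 = T  v12 = F

Branch on v1: take v1 = True.
Set v2 = False and propagate.
The remaining clauses are satisfied by v3 = True, v4 = False, v5 = True, v6 = False, v7 = False, v8 = True, v9 = False, v10 = False, v11 = True, v12 = False.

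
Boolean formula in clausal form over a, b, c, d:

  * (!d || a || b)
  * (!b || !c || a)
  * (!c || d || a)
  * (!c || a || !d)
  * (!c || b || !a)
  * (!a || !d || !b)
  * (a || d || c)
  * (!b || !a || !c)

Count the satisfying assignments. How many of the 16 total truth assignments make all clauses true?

4

Satisfying assignments:
  a=F b=T c=F d=T
  a=T b=F c=F d=F
  a=T b=F c=F d=T
  a=T b=T c=F d=F
Count: 4.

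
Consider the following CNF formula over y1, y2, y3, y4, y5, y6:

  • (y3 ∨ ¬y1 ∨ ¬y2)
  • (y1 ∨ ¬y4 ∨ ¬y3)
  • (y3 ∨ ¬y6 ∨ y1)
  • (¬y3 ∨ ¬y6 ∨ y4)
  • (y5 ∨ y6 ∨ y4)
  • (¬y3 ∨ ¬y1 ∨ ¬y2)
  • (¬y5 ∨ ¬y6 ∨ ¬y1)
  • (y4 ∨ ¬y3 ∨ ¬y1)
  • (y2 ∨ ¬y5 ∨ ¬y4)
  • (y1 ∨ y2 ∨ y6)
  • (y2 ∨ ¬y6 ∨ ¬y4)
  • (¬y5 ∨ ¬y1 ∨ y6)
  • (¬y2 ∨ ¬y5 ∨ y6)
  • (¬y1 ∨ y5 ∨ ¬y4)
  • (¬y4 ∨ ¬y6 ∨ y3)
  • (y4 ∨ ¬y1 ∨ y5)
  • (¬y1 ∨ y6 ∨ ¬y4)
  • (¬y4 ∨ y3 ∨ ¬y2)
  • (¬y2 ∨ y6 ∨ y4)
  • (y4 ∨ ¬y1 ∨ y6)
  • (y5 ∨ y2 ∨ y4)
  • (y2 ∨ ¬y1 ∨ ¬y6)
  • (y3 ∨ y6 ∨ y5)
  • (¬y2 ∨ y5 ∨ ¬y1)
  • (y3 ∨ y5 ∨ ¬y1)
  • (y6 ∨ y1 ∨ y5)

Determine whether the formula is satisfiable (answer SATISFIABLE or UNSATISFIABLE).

UNSATISFIABLE

y1 = True:
  y4 = True:
    propagation gives y5=True, y6=False; an empty clause results — contradiction.
  y4 = False:
    propagation gives y3=False, y2=False, y5=True, y6=False; an empty clause results — contradiction.
y1 = False:
  y6 = True:
    propagation gives y3=True, y4=False; an empty clause results — contradiction.
  y6 = False:
    propagation gives y2=True, y5=False; an empty clause results — contradiction.
Every branch closes, so no satisfying assignment exists.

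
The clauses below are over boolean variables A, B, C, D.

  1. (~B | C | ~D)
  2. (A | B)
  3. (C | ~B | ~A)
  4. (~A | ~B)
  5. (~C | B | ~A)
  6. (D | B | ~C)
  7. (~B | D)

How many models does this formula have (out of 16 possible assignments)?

The models are:
  A=0 B=1 C=1 D=1
  A=1 B=0 C=0 D=0
  A=1 B=0 C=0 D=1
Count: 3.

3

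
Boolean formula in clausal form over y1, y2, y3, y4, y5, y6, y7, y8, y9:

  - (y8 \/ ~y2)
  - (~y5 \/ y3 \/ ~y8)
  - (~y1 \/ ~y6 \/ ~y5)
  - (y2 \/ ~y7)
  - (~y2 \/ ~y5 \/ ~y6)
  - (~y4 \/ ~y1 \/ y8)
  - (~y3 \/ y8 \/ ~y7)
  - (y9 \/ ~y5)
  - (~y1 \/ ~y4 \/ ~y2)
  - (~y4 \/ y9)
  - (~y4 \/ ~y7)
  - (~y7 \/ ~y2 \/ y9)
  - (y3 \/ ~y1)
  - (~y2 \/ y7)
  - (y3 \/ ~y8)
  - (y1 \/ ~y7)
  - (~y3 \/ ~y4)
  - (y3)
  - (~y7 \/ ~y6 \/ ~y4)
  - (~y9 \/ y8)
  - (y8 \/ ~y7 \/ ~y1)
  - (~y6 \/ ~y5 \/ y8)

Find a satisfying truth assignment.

Unit propagation: (y3) forces y3 = True.
The clause (~y4) is unit: y4 must be False.
Pure literal: y5 appears only negated; assign y5 = False.
Pure literal: y8 appears only positively; assign y8 = True.
Branch on y1: take y1 = True.
Branch on y2: take y2 = False.
  then y7 is forced to False.
y6, y9 are now unconstrained; take y6 = True, y9 = True.
Every clause has at least one true literal under this assignment.

y1 = T, y2 = F, y3 = T, y4 = F, y5 = F, y6 = T, y7 = F, y8 = T, y9 = T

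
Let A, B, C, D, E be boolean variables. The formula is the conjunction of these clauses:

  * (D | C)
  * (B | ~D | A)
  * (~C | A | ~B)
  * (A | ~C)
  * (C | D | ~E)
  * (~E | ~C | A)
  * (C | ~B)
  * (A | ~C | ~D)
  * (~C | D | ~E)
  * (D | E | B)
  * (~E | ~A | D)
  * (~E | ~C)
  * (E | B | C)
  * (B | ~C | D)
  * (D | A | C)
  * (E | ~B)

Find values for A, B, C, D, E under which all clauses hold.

A=T  B=F  C=F  D=T  E=T

Branch on A: take A = True.
Set B = False and propagate.
Try C = False.
  then D is forced to True.
  then E is forced to True.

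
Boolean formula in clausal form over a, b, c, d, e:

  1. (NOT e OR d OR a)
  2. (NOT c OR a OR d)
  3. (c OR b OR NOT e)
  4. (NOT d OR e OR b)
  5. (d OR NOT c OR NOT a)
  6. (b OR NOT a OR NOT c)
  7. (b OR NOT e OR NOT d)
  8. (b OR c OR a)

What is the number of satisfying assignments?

12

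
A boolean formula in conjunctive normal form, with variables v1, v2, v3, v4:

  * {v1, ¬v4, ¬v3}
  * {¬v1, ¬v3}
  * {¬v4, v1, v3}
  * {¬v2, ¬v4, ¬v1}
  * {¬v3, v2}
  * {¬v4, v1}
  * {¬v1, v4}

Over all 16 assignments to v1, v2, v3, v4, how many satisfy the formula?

The models are:
  v1=F v2=F v3=F v4=F
  v1=F v2=T v3=F v4=F
  v1=F v2=T v3=T v4=F
  v1=T v2=F v3=F v4=T
That's 4 in total.

4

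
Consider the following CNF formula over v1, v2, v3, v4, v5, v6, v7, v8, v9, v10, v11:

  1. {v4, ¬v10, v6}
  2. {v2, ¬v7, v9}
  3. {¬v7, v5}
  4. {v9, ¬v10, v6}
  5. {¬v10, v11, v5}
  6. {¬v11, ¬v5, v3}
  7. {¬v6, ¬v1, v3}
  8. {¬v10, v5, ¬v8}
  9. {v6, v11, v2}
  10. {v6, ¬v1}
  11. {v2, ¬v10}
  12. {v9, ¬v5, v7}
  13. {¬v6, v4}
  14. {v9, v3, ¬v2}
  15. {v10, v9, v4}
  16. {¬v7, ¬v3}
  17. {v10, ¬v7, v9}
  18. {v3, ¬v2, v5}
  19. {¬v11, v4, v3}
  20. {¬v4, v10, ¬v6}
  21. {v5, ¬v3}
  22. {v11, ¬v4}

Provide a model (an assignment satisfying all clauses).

Pure literal: v1 appears only negated; assign v1 = False.
Pure literal: v9 appears only positively; assign v9 = True.
Set v2 = False and propagate.
  then v10 is forced to False.
For the remaining variables, v3 = False, v4 = True, v5 = False, v6 = False, v7 = False, v8 = True, v11 = True works.

v1=False, v2=False, v3=False, v4=True, v5=False, v6=False, v7=False, v8=True, v9=True, v10=False, v11=True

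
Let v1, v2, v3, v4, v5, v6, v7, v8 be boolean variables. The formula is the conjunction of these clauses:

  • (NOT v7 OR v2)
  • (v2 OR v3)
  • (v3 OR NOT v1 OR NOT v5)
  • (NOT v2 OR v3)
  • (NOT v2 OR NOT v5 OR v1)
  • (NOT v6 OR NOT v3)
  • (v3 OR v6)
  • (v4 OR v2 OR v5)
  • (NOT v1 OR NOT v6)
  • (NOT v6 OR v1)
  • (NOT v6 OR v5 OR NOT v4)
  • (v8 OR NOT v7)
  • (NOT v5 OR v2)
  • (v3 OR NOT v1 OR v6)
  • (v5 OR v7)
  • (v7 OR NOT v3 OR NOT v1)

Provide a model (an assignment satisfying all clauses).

v1=F, v2=T, v3=T, v4=F, v5=F, v6=F, v7=T, v8=T

Check each clause:
  1. (v2 OR NOT v7) — v2 is true.
  2. (v2 OR v3) — v2 is true.
  3. (NOT v1 OR NOT v5 OR v3) — v3 is true.
  4. (NOT v2 OR v3) — v3 is true.
  5. (v1 OR NOT v2 OR NOT v5) — NOT v5 is true.
  6. (NOT v6 OR NOT v3) — NOT v6 is true.
  7. (v6 OR v3) — v3 is true.
  8. (v4 OR v2 OR v5) — v2 is true.
  9. (NOT v6 OR NOT v1) — NOT v6 is true.
  10. (v1 OR NOT v6) — NOT v6 is true.
  11. (NOT v6 OR v5 OR NOT v4) — NOT v6 is true.
  12. (v8 OR NOT v7) — v8 is true.
  13. (NOT v5 OR v2) — v2 is true.
  14. (v6 OR NOT v1 OR v3) — v3 is true.
  15. (v5 OR v7) — v7 is true.
  16. (NOT v1 OR NOT v3 OR v7) — NOT v1 is true.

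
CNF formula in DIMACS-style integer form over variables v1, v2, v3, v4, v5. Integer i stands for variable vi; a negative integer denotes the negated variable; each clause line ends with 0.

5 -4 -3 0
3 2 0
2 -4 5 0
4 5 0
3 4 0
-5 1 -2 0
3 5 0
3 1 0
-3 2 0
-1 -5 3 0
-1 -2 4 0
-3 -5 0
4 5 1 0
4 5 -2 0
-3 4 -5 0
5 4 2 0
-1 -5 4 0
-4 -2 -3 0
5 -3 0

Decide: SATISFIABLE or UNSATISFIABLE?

v5 = True:
  propagation gives v3=False, v2=True, v4=True, v1=True; an empty clause results — contradiction.
v5 = False:
  propagation gives v4=True, v3=False; an empty clause results — contradiction.
Every branch closes, so no satisfying assignment exists.

UNSATISFIABLE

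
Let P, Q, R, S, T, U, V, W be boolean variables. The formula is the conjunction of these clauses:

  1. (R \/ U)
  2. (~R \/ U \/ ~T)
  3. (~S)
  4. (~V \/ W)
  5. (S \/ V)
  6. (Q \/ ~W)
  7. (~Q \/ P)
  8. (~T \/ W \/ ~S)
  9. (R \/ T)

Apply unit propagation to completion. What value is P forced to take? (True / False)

True

(~S) stands alone — S = False.
(V \/ S): since S = False, the clause reduces to (V). V = True.
(W \/ ~V): since V = True, the clause reduces to (W). W = True.
From (~W \/ Q) and W = True: Q = True.
From (P \/ ~Q) and Q = True: P = True.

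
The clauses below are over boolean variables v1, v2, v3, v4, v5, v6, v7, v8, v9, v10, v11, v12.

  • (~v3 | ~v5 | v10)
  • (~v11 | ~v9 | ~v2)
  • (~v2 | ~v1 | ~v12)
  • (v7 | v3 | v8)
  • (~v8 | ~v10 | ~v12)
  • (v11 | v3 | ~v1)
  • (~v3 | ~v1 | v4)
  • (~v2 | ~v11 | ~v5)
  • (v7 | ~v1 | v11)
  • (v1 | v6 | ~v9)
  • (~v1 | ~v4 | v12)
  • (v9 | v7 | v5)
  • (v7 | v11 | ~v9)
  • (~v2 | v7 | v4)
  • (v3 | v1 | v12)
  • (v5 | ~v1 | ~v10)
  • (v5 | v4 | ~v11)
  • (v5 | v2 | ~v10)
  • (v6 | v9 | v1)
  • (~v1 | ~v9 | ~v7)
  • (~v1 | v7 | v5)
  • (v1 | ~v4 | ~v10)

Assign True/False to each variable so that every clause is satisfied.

v1 = True, v2 = False, v3 = False, v4 = False, v5 = True, v6 = True, v7 = True, v8 = True, v9 = False, v10 = False, v11 = True, v12 = True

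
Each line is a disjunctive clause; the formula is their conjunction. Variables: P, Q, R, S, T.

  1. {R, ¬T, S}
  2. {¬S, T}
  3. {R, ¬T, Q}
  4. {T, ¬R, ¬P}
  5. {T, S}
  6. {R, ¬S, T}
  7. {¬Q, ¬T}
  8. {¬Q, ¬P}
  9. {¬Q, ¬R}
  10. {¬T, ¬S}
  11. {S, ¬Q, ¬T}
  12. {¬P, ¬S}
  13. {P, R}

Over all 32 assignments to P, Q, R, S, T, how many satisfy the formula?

2

The models are:
  P=0 Q=0 R=1 S=0 T=1
  P=1 Q=0 R=1 S=0 T=1
Count: 2.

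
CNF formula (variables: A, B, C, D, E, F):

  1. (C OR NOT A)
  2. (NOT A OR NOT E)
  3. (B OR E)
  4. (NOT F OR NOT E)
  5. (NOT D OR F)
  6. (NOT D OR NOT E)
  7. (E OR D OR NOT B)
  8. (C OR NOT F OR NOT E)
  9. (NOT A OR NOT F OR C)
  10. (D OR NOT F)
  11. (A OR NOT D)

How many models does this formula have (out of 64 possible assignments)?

The models are:
  A=0 B=0 C=0 D=0 E=1 F=0
  A=0 B=0 C=1 D=0 E=1 F=0
  A=0 B=1 C=0 D=0 E=1 F=0
  A=0 B=1 C=1 D=0 E=1 F=0
  A=1 B=1 C=1 D=1 E=0 F=1
That's 5 in total.

5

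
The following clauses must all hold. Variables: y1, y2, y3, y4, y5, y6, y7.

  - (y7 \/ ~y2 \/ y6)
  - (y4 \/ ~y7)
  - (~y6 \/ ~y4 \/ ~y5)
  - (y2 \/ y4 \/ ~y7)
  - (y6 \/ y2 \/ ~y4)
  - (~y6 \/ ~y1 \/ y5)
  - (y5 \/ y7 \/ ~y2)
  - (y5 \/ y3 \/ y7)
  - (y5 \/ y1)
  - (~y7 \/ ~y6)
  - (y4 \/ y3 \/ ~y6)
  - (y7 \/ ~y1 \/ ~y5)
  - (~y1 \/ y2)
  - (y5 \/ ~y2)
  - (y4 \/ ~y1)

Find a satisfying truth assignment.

y3 occurs only positively in the remaining clauses — set y3 = True.
Branch on y1: take y1 = False.
  then y5 is forced to True.
Try y2 = True.
The remaining clauses are satisfied by y4 = False, y6 = True, y7 = False.

y1 = False  y2 = True  y3 = True  y4 = False  y5 = True  y6 = True  y7 = False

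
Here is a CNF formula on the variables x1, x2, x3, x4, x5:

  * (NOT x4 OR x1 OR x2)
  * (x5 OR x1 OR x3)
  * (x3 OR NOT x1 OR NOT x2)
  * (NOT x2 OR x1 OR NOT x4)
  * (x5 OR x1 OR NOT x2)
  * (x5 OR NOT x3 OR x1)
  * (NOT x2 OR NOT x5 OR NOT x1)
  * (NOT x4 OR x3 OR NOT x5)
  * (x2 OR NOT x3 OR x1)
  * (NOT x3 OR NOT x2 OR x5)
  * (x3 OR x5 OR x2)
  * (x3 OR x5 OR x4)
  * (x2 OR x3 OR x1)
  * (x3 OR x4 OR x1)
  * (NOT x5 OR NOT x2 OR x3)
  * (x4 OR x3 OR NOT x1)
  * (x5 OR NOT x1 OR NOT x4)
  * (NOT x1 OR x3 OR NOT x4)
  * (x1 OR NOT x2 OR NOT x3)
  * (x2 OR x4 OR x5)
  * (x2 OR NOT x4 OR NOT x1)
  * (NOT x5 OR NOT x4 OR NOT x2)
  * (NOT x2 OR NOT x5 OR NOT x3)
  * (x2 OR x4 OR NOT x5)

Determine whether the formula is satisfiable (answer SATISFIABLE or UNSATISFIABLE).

UNSATISFIABLE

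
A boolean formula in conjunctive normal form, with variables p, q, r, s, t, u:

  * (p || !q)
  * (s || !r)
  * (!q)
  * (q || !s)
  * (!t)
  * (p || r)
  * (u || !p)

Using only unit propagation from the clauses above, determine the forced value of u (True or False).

Unit clause (!q) sets q = False.
From (!s || q) and q = False: s = False.
(!r || s): since s = False, the clause reduces to (!r). r = False.
Unit clause (!t) sets t = False.
In (p || r), r is now false; p must hold, so p = True.
(u || !p) with p = True leaves only u, so u = True.

True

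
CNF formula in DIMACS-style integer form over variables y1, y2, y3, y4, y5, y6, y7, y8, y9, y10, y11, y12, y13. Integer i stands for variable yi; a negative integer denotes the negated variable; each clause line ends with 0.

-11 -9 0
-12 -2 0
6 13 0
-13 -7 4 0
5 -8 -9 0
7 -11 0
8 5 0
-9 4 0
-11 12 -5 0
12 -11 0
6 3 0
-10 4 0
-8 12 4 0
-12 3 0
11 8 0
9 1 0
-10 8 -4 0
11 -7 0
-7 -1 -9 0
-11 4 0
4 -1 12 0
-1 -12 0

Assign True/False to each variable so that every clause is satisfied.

y1 = 1, y2 = 0, y3 = 1, y4 = 1, y5 = 0, y6 = 1, y7 = 0, y8 = 1, y9 = 0, y10 = 1, y11 = 0, y12 = 0, y13 = 1

y2 occurs only negated in the remaining clauses — set y2 = False.
Pure literal: y3 appears only positively; assign y3 = True.
Set y1 = True and propagate.
  then y12 is forced to False.
  then y11 is forced to False.
  then y8 is forced to True.
  then y4 is forced to True.
  then y7 is forced to False.
The remaining clauses are satisfied by y5 = False, y6 = True, y9 = False, y10 = True, y13 = True.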